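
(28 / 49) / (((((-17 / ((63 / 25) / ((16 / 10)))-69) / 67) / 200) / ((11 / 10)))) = -48240 / 457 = -105.56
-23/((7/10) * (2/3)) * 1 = -345/7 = -49.29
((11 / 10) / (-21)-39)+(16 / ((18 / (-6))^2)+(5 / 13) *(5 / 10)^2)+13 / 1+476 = 7400837 / 16380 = 451.82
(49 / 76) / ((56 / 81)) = 567 / 608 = 0.93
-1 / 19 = -0.05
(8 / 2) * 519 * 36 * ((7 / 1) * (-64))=-33481728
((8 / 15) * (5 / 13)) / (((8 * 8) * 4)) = 1 / 1248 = 0.00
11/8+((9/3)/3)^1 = 19/8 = 2.38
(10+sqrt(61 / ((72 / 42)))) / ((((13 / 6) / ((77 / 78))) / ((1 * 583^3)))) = 15257957099 * sqrt(1281) / 1014+152579570990 / 169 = 1441396340.32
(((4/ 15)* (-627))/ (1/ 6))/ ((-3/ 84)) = 140448/ 5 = 28089.60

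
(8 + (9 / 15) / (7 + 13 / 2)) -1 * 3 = 227 / 45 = 5.04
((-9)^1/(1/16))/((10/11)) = -792/5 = -158.40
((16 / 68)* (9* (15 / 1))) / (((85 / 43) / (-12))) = -55728 / 289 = -192.83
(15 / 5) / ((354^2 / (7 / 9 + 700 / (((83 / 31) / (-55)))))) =-0.34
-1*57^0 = -1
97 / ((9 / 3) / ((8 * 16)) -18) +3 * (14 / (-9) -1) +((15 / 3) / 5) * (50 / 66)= -311452 / 25311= -12.31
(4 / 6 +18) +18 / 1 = 110 / 3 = 36.67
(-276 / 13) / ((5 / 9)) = -2484 / 65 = -38.22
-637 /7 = -91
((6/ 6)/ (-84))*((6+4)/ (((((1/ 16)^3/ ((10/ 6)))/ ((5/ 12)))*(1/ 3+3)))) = -6400/ 63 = -101.59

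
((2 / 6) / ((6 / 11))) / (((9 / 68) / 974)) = 4497.23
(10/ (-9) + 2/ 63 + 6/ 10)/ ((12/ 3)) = -151/ 1260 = -0.12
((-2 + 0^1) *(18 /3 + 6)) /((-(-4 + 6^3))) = 6 /53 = 0.11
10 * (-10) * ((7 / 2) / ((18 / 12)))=-700 / 3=-233.33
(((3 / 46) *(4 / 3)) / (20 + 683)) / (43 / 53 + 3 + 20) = 53 / 10202639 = 0.00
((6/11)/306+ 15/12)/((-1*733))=-0.00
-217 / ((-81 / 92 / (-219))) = -1457372 / 27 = -53976.74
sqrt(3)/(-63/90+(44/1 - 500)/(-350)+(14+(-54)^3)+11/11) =-0.00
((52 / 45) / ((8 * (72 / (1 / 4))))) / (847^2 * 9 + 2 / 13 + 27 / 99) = 1859 / 23932077108480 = 0.00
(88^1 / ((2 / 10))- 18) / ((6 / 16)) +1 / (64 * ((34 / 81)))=7346419 / 6528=1125.37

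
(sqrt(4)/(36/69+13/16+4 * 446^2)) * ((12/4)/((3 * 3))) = 736/878414529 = 0.00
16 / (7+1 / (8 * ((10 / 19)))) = 2.21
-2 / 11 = -0.18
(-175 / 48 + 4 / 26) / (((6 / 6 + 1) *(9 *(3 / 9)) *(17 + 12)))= -2179 / 108576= -0.02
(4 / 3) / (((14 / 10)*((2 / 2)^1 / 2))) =40 / 21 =1.90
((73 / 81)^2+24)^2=26501560849 / 43046721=615.65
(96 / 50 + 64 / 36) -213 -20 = -229.30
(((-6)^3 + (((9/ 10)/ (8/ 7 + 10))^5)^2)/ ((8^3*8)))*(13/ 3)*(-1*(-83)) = -8436145636245288283292936439/ 444784941381713920000000000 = -18.97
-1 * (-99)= 99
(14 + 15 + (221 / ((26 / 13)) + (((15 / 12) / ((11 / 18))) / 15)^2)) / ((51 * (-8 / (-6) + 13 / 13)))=67527 / 57596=1.17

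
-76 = -76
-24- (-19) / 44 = -1037 / 44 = -23.57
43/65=0.66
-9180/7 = -1311.43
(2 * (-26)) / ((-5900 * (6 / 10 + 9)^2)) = 13 / 135936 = 0.00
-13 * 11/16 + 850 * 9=122257/16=7641.06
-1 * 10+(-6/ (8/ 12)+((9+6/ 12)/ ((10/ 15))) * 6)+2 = 137/ 2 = 68.50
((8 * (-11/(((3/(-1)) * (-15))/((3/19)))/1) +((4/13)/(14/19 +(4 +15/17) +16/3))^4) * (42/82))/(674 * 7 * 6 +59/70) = -3124884269928744358165424/559350050316263647590747396721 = -0.00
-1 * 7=-7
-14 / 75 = -0.19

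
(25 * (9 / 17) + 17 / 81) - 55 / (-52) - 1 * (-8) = 1611295 / 71604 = 22.50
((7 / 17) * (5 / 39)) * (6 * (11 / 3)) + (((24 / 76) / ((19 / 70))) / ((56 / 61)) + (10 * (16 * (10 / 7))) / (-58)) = -146944045 / 97173258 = -1.51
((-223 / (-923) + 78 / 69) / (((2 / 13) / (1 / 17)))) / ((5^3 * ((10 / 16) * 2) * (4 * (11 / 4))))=58254 / 190856875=0.00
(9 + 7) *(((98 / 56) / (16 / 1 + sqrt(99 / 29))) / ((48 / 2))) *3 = 1624 / 7325- 21 *sqrt(319) / 14650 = 0.20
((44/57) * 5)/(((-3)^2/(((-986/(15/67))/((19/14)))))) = -40694192/29241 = -1391.68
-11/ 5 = -2.20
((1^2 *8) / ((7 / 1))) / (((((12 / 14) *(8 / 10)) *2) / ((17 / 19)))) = 85 / 114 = 0.75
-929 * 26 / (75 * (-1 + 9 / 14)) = 338156 / 375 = 901.75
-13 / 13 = -1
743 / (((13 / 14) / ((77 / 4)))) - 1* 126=397201 / 26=15276.96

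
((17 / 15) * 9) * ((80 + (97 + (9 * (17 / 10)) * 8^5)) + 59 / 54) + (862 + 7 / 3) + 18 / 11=25326460141 / 4950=5116456.59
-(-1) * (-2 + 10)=8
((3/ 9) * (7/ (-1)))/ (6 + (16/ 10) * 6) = -35/ 234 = -0.15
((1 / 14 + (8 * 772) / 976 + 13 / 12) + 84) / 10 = 468757 / 51240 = 9.15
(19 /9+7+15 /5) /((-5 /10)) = -218 /9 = -24.22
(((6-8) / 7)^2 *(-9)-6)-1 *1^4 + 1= -330 / 49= -6.73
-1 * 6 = -6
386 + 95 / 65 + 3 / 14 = 70557 / 182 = 387.68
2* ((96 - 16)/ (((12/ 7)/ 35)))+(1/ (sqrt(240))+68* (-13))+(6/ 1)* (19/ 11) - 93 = sqrt(15)/ 60+75901/ 33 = 2300.09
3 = 3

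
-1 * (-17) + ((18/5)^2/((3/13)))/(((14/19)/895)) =2388097/35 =68231.34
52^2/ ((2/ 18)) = 24336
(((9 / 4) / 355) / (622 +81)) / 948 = 3 / 315450160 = 0.00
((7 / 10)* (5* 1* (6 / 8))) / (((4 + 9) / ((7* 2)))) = 147 / 52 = 2.83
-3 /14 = -0.21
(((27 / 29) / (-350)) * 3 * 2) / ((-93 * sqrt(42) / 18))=81 * sqrt(42) / 1101275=0.00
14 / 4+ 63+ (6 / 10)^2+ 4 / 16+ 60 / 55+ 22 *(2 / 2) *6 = 220221 / 1100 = 200.20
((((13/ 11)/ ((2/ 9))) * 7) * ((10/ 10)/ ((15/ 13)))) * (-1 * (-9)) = 290.37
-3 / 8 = -0.38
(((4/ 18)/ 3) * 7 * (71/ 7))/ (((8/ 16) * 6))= 1.75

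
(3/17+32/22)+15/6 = 1545/374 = 4.13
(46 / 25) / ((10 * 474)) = 23 / 59250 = 0.00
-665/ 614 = -1.08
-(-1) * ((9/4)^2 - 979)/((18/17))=-264911/288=-919.83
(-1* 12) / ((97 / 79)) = -948 / 97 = -9.77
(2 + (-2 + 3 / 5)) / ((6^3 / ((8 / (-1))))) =-1 / 45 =-0.02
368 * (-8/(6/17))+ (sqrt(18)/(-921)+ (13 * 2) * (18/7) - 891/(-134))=-23265665/2814 - sqrt(2)/307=-8267.83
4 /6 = 2 /3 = 0.67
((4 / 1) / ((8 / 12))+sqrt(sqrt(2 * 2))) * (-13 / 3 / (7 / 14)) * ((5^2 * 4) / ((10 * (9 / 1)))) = -520 / 9 - 260 * sqrt(2) / 27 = -71.40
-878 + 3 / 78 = -22827 / 26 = -877.96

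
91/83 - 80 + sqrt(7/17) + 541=sqrt(119)/17 + 38354/83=462.74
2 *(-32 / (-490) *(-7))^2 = 512 / 1225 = 0.42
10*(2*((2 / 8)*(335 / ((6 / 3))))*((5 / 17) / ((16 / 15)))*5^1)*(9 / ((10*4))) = 259.79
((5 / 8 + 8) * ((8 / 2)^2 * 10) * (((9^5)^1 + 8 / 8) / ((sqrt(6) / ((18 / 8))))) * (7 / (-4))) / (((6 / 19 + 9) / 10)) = -6773773125 * sqrt(6) / 118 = -140612608.39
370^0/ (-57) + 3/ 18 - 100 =-11383/ 114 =-99.85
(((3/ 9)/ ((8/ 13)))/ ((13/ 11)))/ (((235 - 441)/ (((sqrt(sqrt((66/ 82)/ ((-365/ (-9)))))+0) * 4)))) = -11 * 11^(1/ 4) * 44895^(3/ 4)/ 18496740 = -0.00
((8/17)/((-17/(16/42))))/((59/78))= -1664/119357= -0.01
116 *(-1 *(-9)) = 1044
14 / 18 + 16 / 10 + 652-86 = 25577 / 45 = 568.38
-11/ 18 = -0.61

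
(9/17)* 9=81/17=4.76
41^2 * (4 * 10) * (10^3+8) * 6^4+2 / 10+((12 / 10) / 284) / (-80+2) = 1621529802550891 / 18460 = 87840184320.20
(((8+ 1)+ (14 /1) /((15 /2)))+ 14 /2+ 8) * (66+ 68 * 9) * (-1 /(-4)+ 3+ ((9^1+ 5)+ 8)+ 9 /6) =2345654 /5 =469130.80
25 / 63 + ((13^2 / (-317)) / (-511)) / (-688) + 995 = 998406410159 / 1003023504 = 995.40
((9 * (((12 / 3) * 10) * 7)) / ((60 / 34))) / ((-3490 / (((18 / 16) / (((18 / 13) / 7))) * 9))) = -292383 / 13960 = -20.94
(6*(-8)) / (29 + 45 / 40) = -384 / 241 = -1.59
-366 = -366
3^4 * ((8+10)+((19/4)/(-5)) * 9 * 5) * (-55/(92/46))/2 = 27565.31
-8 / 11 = -0.73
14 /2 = 7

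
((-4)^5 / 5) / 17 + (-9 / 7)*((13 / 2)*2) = -17113 / 595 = -28.76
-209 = -209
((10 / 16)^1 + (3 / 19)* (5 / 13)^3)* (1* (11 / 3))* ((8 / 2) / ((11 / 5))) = 1058575 / 250458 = 4.23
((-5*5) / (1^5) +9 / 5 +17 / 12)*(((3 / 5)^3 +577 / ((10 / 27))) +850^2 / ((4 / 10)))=-590701301903 / 15000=-39380086.79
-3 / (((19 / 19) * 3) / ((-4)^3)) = 64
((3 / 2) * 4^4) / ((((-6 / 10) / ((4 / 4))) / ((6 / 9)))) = -1280 / 3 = -426.67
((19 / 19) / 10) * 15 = 3 / 2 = 1.50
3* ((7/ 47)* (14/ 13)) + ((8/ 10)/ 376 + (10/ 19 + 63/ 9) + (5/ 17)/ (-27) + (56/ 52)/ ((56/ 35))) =71089207/ 8197740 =8.67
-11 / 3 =-3.67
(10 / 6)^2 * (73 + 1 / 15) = 5480 / 27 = 202.96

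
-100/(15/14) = -280/3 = -93.33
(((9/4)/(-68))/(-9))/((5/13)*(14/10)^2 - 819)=-65/14466592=-0.00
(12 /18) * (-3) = -2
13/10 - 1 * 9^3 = -7277/10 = -727.70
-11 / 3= -3.67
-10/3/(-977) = 10/2931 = 0.00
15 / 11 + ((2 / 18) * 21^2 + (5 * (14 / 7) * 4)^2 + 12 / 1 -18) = 18088 / 11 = 1644.36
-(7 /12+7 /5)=-119 /60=-1.98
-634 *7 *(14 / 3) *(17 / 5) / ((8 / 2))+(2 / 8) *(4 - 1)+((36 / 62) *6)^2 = -1014307399 / 57660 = -17591.18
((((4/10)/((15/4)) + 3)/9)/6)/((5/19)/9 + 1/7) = 30989/92700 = 0.33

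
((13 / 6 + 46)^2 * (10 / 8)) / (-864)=-417605 / 124416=-3.36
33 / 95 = 0.35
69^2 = 4761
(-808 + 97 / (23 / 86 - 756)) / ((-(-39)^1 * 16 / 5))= -43768905 / 6759272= -6.48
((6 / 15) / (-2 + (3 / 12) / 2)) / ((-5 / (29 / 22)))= 232 / 4125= 0.06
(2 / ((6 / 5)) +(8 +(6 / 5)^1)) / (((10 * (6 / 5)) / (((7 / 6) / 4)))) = 1141 / 4320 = 0.26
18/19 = 0.95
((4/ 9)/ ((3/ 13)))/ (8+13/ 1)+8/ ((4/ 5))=5722/ 567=10.09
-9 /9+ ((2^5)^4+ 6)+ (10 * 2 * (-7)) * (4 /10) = 1048525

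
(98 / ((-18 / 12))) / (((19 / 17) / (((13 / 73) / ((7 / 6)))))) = -12376 / 1387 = -8.92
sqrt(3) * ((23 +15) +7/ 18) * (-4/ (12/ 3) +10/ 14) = -691 * sqrt(3)/ 63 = -19.00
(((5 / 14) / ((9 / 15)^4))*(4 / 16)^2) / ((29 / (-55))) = -171875 / 526176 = -0.33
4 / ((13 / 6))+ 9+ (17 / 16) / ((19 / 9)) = 44853 / 3952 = 11.35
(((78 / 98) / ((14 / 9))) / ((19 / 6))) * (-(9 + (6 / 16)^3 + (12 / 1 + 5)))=-14045967 / 3336704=-4.21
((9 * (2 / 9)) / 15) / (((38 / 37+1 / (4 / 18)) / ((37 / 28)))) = 1369 / 42945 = 0.03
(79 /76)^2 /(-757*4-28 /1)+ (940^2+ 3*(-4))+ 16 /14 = 883589.14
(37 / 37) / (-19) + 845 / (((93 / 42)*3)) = 224677 / 1767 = 127.15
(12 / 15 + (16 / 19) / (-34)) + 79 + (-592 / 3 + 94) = -114139 / 4845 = -23.56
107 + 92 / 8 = 237 / 2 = 118.50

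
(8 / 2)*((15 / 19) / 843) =20 / 5339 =0.00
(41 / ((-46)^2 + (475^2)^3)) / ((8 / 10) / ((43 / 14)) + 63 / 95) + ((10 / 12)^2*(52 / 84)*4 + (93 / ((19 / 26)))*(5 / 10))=1452844387790962075467529 / 22231349590743597574809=65.35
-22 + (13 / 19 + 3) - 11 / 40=-18.59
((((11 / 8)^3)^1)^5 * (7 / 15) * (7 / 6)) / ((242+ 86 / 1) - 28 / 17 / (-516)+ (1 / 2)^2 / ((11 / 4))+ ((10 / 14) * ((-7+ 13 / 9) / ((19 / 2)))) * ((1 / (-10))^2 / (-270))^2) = 3989473618032449206455601575 / 20249764483969457694741364736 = 0.20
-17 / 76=-0.22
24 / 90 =4 / 15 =0.27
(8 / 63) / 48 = 1 / 378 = 0.00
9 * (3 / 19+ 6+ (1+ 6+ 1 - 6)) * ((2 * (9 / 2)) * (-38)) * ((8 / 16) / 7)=-1793.57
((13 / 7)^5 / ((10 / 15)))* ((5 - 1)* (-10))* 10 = -222775800 / 16807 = -13254.94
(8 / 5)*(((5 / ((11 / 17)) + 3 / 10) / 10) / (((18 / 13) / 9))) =11479 / 1375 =8.35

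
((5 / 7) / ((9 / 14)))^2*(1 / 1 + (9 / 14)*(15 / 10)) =2.43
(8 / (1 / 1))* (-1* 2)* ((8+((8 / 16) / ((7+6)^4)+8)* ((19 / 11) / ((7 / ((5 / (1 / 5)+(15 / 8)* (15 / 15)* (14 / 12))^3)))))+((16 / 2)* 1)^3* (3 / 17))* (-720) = 548090853451485885 / 1196363168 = 458130831.93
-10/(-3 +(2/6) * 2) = 30/7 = 4.29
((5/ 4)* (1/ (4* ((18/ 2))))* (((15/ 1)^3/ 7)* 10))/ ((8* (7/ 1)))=9375/ 3136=2.99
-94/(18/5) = -235/9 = -26.11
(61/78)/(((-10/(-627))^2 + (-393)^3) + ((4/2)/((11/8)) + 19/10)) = -39968115/3102101909800907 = -0.00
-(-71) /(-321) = -71 /321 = -0.22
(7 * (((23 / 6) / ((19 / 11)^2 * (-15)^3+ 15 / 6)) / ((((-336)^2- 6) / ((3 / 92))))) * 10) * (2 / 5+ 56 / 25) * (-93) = 866481 / 458360681750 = 0.00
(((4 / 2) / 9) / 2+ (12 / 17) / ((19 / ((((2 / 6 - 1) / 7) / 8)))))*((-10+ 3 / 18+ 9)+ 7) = 0.68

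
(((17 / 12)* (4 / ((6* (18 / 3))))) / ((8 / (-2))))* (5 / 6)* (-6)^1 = 85 / 432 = 0.20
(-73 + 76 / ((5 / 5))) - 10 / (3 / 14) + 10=-101 / 3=-33.67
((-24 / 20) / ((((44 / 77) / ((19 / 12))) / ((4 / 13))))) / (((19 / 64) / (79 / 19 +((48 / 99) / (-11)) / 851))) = -5466456352 / 381507555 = -14.33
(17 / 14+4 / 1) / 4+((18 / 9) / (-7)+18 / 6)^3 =58449 / 2744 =21.30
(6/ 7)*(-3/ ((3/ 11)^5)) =-322102/ 189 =-1704.24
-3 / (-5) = 3 / 5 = 0.60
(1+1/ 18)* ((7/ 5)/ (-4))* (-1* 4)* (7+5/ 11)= 5453/ 495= 11.02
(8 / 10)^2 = 16 / 25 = 0.64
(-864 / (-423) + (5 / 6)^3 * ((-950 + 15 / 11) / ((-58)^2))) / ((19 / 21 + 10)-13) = -4942065233 / 5509747584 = -0.90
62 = 62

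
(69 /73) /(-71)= -69 /5183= -0.01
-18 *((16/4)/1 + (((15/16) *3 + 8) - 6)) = -1269/8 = -158.62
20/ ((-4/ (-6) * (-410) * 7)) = -3/ 287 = -0.01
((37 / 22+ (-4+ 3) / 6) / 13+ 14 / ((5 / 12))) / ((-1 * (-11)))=72322 / 23595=3.07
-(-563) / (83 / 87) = 48981 / 83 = 590.13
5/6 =0.83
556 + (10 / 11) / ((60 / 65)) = 36761 / 66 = 556.98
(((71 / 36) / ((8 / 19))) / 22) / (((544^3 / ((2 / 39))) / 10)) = 6745 / 9945267830784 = 0.00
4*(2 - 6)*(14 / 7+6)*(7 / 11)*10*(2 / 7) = -2560 / 11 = -232.73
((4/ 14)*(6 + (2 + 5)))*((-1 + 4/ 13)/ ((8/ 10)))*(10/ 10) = -45/ 14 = -3.21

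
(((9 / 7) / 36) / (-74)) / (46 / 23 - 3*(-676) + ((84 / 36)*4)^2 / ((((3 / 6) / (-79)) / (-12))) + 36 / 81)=-9 / 3117817136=-0.00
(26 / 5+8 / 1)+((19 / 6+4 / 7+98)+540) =137537 / 210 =654.94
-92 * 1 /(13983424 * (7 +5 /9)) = -0.00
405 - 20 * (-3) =465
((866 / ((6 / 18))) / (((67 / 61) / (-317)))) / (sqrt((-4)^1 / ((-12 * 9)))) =-150712578 * sqrt(3) / 67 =-3896146.90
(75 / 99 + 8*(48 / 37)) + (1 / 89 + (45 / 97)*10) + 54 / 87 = 5015405326 / 305685897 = 16.41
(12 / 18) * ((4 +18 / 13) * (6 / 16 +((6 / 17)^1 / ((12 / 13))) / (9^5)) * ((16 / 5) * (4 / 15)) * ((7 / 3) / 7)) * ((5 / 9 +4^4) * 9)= 1557622362016 / 1761726915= 884.15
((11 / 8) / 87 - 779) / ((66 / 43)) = -23313439 / 45936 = -507.52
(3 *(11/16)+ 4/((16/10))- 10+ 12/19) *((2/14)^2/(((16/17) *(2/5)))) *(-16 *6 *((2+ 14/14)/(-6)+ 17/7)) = 10058985/208544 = 48.23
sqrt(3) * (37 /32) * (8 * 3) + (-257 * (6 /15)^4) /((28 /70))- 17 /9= -20629 /1125 + 111 * sqrt(3) /4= 29.73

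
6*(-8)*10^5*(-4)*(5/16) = 6000000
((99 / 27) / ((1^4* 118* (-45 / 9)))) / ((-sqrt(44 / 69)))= sqrt(759) / 3540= 0.01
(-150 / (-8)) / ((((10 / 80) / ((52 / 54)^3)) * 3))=878800 / 19683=44.65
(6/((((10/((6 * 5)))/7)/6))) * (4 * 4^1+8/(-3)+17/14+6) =15534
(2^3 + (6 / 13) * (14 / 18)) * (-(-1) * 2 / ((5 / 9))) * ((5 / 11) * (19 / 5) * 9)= 334476 / 715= 467.80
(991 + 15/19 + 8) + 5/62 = 1177847/1178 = 999.87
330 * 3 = 990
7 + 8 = 15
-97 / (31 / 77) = -7469 / 31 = -240.94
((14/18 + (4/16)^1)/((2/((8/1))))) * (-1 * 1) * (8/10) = -148/45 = -3.29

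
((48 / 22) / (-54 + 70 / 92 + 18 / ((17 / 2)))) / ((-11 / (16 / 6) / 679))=4854656 / 691031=7.03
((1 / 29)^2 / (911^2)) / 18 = 1 / 12563344098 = 0.00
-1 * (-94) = 94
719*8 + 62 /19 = 109350 /19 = 5755.26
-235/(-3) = 235/3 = 78.33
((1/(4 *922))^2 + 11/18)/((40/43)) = 3216718243/4896483840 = 0.66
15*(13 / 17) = 195 / 17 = 11.47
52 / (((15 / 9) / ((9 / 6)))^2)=1053 / 25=42.12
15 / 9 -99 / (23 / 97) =-415.86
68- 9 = 59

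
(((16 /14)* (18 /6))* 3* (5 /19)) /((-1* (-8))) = 45 /133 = 0.34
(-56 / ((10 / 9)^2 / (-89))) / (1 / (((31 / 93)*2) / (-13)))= -67284 / 325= -207.03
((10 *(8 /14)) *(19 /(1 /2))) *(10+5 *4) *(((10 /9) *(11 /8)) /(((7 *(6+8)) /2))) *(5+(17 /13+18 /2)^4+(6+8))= 67498764355000 /29389269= 2296714.64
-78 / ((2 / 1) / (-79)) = 3081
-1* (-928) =928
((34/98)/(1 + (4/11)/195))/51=715/105301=0.01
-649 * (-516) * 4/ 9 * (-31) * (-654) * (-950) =-2866651691200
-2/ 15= -0.13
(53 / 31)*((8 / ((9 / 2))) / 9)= 848 / 2511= 0.34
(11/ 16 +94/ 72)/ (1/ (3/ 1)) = 287/ 48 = 5.98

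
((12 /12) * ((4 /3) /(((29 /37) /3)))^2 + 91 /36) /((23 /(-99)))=-9515825 /77372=-122.99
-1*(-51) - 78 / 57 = 49.63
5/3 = 1.67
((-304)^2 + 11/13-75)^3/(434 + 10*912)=864959394888564192/10495069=82415789251.94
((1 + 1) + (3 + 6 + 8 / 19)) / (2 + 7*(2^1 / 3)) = 651 / 380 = 1.71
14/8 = 7/4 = 1.75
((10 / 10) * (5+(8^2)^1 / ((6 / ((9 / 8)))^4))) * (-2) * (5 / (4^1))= -26005 / 2048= -12.70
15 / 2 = 7.50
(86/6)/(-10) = -43/30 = -1.43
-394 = -394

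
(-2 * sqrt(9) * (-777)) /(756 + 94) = 2331 /425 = 5.48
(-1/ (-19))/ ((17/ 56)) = 56/ 323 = 0.17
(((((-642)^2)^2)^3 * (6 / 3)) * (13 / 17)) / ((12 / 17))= 10622150214298334481386171862448128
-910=-910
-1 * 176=-176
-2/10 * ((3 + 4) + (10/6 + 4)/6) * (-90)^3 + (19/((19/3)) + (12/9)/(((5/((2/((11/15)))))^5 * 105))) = 1158303.00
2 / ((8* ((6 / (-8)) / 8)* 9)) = -0.30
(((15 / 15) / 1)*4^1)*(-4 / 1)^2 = 64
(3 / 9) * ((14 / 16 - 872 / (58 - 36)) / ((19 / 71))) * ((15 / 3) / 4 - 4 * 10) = 12512685 / 6688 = 1870.92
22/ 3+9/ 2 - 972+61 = -5395/ 6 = -899.17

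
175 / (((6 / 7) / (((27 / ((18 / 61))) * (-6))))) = -224175 / 2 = -112087.50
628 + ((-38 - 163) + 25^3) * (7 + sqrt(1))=124020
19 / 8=2.38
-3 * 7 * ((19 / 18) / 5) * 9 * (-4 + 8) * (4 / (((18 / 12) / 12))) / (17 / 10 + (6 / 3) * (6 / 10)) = -51072 / 29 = -1761.10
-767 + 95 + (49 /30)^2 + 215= -408899 /900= -454.33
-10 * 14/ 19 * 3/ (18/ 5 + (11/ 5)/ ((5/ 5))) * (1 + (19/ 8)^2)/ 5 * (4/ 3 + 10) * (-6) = 344.20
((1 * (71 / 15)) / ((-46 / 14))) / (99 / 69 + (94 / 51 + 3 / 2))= -16898 / 56045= -0.30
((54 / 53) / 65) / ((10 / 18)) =486 / 17225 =0.03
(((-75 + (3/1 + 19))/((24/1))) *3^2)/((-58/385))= 61215/464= 131.93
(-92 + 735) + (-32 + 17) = 628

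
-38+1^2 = -37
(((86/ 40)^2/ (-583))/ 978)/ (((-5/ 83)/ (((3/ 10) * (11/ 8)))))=153467/ 2764480000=0.00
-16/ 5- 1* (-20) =16.80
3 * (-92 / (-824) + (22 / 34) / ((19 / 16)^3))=35890215 / 24020218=1.49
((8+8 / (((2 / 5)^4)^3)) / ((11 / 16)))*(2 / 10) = 138718.59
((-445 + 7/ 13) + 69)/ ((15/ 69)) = -112263/ 65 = -1727.12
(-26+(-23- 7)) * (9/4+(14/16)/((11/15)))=-2121/11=-192.82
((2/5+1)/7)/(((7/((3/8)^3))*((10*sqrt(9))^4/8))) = 1/67200000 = 0.00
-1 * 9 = -9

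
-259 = -259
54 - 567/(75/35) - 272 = -482.60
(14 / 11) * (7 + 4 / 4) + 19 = 321 / 11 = 29.18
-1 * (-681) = 681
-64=-64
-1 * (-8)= 8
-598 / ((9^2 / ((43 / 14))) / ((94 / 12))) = -177.62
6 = 6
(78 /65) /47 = 6 /235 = 0.03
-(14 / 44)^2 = -49 / 484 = -0.10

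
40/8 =5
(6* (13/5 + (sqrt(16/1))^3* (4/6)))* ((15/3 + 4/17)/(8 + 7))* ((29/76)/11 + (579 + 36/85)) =2488325045731/45300750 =54929.00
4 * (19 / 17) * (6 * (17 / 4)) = 114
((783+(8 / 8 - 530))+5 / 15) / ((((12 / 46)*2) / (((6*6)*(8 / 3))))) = 46797.33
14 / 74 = 7 / 37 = 0.19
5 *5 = 25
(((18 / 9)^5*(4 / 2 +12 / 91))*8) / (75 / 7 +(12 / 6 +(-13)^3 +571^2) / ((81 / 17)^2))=325845504 / 8523222929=0.04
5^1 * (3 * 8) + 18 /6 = 123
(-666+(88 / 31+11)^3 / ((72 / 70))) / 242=227678511 / 28837688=7.90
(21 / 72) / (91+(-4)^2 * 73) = 7 / 30216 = 0.00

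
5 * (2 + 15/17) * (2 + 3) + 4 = 1293/17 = 76.06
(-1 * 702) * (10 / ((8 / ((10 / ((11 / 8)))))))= -70200 / 11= -6381.82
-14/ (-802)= 7/ 401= 0.02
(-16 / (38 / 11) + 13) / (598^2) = 159 / 6794476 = 0.00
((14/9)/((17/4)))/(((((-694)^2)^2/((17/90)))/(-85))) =-119/4697458039044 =-0.00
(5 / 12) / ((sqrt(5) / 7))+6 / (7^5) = 6 / 16807+7*sqrt(5) / 12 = 1.30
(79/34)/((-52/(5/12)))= -395/21216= -0.02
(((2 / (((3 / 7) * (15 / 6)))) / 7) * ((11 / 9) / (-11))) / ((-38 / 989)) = 1978 / 2565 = 0.77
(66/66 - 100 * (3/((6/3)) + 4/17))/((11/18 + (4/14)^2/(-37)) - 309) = 95715522/171088595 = 0.56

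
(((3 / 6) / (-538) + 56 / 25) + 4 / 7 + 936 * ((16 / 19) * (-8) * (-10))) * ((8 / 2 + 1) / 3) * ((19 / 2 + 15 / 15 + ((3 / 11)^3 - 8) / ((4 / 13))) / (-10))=18538477624856033 / 114286048800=162211.20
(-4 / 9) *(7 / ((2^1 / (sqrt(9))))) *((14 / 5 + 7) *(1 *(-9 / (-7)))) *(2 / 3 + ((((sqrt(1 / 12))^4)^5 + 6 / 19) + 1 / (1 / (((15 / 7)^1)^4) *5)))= -14686406650671667 / 48037555077120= -305.73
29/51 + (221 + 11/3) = 3829/17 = 225.24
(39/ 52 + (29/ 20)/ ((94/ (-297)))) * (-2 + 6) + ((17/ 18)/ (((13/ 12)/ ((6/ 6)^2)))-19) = -613207/ 18330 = -33.45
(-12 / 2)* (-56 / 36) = 28 / 3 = 9.33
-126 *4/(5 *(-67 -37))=63/65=0.97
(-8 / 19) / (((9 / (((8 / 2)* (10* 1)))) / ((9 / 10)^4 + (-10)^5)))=3999973756 / 21375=187133.28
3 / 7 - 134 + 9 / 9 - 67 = -1397 / 7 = -199.57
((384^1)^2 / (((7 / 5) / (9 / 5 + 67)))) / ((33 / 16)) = 270532608 / 77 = 3513410.49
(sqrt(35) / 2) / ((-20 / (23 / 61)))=-23*sqrt(35) / 2440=-0.06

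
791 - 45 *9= 386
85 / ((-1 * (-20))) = 17 / 4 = 4.25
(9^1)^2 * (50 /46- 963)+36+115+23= -1788042 /23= -77740.96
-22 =-22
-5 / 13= -0.38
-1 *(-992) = 992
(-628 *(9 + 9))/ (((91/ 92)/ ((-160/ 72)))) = 25396.04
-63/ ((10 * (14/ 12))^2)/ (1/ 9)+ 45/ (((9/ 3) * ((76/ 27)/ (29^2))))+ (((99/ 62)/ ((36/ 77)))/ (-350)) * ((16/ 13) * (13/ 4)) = 461512127/ 103075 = 4477.44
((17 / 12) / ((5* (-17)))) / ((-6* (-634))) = -1 / 228240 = -0.00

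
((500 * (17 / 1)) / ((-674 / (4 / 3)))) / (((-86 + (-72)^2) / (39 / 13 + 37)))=-340000 / 2577039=-0.13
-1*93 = -93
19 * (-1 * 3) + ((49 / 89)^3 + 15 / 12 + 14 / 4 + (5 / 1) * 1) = -132768545 / 2819876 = -47.08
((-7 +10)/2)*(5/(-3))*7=-35/2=-17.50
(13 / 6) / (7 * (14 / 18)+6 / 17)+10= 10.37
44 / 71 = 0.62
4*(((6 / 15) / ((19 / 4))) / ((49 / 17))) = 544 / 4655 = 0.12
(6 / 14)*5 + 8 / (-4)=1 / 7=0.14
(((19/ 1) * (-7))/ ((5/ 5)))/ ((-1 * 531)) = 133/ 531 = 0.25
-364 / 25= -14.56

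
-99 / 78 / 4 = -33 / 104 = -0.32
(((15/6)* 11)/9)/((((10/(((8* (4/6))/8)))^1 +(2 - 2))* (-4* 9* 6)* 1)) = -11/11664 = -0.00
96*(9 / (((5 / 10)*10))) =172.80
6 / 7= 0.86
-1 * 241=-241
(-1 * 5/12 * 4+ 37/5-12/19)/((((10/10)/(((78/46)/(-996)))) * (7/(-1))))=9451/7616910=0.00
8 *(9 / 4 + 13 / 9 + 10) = 986 / 9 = 109.56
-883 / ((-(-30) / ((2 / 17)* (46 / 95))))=-40618 / 24225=-1.68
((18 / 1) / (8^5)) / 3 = 3 / 16384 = 0.00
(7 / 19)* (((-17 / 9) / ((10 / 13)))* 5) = -1547 / 342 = -4.52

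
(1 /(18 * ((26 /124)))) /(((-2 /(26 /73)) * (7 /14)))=-62 /657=-0.09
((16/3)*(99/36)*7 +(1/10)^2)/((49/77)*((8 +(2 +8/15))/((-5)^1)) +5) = 338833/12076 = 28.06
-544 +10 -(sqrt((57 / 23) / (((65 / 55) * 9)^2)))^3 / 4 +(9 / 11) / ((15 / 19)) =-532.96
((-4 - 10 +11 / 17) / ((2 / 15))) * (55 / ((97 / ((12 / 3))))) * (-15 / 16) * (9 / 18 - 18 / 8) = -19663875 / 52768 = -372.65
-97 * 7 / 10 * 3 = -2037 / 10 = -203.70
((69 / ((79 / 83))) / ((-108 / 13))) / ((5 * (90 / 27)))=-24817 / 47400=-0.52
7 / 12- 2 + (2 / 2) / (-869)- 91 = -963733 / 10428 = -92.42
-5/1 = -5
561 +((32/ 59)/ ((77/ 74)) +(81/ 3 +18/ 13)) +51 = 37851259/ 59059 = 640.91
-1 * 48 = -48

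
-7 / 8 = -0.88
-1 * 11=-11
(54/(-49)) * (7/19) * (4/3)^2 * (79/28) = -1896/931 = -2.04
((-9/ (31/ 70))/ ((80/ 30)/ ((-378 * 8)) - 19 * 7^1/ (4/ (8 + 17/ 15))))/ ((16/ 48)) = 21432600/ 106757149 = 0.20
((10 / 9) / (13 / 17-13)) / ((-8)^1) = 85 / 7488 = 0.01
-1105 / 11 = -100.45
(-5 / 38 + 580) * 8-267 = 83067 / 19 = 4371.95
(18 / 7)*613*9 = 99306 / 7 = 14186.57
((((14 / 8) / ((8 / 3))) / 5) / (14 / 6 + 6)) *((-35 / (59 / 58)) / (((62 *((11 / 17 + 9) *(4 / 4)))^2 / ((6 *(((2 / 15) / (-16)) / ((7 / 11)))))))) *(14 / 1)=40656231 / 24399620864000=0.00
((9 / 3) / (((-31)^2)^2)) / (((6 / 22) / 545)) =5995 / 923521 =0.01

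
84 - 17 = 67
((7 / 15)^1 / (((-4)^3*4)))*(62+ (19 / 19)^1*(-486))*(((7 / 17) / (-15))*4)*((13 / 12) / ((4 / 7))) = -236327 / 1468800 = -0.16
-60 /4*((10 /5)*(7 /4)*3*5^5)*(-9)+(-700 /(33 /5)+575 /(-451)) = 11986443925 /2706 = 4429580.16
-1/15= -0.07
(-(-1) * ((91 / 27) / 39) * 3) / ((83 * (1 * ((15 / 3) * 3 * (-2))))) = -7 / 67230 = -0.00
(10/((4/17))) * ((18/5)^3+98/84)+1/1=610039/300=2033.46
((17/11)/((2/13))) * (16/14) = 884/77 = 11.48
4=4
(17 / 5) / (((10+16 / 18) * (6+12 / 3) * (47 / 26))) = 0.02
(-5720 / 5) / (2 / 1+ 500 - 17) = -1144 / 485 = -2.36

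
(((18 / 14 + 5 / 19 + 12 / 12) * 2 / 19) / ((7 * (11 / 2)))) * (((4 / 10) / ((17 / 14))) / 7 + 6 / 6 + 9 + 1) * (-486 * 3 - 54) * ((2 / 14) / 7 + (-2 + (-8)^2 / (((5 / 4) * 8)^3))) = 3226919293152 / 14471813125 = 222.98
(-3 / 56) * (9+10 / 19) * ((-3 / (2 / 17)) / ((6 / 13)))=120003 / 4256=28.20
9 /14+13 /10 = 68 /35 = 1.94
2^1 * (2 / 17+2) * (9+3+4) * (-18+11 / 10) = -97344 / 85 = -1145.22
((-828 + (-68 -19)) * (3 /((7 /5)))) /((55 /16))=-43920 /77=-570.39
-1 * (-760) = 760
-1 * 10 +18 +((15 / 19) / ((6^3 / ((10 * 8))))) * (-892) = -43232 / 171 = -252.82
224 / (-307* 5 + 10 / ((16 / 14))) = -896 / 6105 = -0.15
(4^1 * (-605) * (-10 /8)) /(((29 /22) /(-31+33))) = 133100 /29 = 4589.66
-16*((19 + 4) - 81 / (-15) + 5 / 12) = -6916 / 15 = -461.07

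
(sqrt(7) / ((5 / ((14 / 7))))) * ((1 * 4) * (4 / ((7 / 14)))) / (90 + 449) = 64 * sqrt(7) / 2695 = 0.06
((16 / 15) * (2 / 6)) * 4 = 64 / 45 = 1.42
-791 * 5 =-3955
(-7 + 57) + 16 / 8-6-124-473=-551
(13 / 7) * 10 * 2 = 260 / 7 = 37.14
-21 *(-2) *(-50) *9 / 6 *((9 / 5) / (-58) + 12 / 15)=-70245 / 29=-2422.24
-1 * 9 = -9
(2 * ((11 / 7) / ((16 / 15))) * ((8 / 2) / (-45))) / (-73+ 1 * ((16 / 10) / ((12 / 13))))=55 / 14966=0.00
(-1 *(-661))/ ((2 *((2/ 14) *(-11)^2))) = 19.12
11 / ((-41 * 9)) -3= -1118 / 369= -3.03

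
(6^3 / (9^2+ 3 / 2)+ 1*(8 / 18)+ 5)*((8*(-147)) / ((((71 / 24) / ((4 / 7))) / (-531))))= 3797644032 / 3905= 972508.07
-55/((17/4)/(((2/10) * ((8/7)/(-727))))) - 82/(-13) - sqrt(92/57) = 7098642/1124669 - 2 * sqrt(1311)/57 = 5.04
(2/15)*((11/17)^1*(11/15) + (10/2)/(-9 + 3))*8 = -488/1275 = -0.38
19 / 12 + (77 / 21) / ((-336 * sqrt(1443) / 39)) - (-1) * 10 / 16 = 53 / 24 - 11 * sqrt(1443) / 37296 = 2.20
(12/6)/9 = 2/9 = 0.22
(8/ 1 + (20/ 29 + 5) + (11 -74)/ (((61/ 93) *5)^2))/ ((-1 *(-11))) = 21129202/ 29674975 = 0.71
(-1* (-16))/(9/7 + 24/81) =3024/299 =10.11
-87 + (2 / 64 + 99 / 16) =-2585 / 32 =-80.78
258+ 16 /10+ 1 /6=7793 /30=259.77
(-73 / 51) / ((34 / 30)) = -365 / 289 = -1.26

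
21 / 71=0.30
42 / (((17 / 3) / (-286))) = -2119.76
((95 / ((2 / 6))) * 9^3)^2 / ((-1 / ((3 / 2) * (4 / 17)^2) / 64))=-66303429465600 / 289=-229423631368.86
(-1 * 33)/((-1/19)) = 627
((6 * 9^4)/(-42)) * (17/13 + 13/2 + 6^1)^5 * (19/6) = -247784780140145847/166339264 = -1489634943.56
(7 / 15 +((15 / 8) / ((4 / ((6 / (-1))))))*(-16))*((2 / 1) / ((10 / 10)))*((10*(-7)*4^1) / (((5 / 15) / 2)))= -152768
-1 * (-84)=84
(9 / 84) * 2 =3 / 14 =0.21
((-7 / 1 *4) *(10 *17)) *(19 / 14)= -6460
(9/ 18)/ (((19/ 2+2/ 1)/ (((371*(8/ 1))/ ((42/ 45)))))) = 3180/ 23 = 138.26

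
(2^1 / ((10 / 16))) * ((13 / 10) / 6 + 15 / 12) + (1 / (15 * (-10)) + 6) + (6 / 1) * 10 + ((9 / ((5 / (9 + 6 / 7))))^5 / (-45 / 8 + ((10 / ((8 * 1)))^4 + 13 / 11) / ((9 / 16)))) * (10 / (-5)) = -4308214.34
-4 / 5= -0.80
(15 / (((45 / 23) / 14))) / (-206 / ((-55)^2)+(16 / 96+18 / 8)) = 556600 / 12179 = 45.70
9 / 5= 1.80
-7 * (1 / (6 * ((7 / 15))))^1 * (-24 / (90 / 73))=146 / 3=48.67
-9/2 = -4.50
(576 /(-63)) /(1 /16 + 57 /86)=-44032 /3493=-12.61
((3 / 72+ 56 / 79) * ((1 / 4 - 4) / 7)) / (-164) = 0.00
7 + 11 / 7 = 60 / 7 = 8.57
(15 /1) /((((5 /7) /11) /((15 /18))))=385 /2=192.50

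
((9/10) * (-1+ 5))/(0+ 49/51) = 918/245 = 3.75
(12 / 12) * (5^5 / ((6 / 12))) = 6250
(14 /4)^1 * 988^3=3375505952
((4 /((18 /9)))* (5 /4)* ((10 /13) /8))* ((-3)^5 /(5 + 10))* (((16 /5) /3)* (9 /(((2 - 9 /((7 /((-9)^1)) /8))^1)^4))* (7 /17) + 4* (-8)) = 2644635950606619 /21222387290728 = 124.62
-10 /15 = -2 /3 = -0.67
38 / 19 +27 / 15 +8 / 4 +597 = 3014 / 5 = 602.80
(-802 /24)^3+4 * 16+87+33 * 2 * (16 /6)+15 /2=-63903185 /1728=-36981.01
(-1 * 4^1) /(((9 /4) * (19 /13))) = -208 /171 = -1.22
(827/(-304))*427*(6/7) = -151341/152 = -995.66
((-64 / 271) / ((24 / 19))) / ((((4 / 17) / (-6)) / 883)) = 1140836 / 271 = 4209.73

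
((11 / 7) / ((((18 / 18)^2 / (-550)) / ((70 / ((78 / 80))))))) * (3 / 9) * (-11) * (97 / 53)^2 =762103.43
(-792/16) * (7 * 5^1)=-3465/2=-1732.50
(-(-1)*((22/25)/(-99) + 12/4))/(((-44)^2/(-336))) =-4711/9075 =-0.52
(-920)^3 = -778688000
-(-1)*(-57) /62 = -57 /62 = -0.92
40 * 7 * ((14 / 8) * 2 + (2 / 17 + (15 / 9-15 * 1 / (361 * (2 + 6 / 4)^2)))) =190565020 / 128877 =1478.66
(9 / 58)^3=0.00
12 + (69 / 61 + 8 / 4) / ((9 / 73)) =20531 / 549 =37.40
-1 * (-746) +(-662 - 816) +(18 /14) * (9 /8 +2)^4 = -17472279 /28672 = -609.38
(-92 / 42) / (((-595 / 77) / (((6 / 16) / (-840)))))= -253 / 1999200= -0.00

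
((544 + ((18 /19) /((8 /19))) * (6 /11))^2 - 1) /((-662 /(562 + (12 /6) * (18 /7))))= -285600888885 /1121428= -254676.08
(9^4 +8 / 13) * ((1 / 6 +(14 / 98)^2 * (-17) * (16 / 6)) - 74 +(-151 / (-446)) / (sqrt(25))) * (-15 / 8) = 522135695197 / 568204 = 918922.95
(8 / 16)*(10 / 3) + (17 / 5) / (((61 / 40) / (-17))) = -6631 / 183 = -36.23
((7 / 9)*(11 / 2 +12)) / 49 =0.28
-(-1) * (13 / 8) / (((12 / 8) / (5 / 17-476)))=-105131 / 204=-515.35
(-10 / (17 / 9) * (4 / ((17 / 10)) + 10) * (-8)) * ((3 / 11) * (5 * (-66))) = -13608000 / 289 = -47086.51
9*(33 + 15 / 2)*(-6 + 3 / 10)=-41553 / 20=-2077.65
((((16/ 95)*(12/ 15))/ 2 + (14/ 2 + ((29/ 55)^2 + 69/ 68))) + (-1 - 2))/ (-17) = -20948843/ 66441100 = -0.32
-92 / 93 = -0.99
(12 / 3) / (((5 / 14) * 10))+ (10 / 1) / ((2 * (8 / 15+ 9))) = 5879 / 3575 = 1.64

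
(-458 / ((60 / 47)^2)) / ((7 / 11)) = -5564471 / 12600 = -441.62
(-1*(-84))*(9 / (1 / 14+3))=10584 / 43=246.14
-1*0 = 0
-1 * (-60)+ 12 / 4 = 63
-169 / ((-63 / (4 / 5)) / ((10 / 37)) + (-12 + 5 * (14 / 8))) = 0.57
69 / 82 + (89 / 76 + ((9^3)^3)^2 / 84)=19487286816060407825 / 10906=1786840896392848.69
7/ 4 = 1.75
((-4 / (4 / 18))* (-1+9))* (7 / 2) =-504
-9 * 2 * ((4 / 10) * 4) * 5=-144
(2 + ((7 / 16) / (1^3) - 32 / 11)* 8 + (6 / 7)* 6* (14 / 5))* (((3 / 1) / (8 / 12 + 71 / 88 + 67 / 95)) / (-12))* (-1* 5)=-1995 / 1031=-1.94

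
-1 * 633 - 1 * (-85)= -548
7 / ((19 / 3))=21 / 19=1.11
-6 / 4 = -3 / 2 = -1.50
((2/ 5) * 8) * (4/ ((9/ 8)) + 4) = 1088/ 45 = 24.18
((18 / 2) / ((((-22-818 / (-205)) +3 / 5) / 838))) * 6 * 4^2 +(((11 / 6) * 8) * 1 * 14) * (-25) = -500242280 / 10707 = -46721.05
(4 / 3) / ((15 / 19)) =1.69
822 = 822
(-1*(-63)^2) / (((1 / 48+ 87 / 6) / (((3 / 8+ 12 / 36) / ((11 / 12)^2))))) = -230.41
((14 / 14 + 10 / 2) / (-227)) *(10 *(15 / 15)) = -60 / 227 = -0.26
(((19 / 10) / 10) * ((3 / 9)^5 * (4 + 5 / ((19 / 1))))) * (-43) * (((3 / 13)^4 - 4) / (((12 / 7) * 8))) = 34363063 / 822556800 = 0.04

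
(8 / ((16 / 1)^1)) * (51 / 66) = 17 / 44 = 0.39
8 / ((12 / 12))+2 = 10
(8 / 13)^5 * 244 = 7995392 / 371293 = 21.53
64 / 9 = 7.11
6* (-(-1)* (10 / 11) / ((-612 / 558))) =-930 / 187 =-4.97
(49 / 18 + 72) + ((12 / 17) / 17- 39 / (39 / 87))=-63653 / 5202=-12.24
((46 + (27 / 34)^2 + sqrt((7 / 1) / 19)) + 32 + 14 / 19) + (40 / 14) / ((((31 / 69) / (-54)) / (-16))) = sqrt(133) / 19 + 26566396739 / 4766188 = 5574.54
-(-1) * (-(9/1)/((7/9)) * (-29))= 2349/7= 335.57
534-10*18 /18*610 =-5566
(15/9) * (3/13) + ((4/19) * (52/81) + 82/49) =2150125/980343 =2.19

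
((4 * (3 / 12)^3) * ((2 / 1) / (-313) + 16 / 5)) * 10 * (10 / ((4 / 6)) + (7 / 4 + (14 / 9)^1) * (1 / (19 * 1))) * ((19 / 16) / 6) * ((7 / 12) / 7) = 8645707 / 17307648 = 0.50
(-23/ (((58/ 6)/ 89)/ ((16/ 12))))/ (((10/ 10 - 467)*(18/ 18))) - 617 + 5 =-4131190/ 6757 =-611.39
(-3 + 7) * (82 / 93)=328 / 93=3.53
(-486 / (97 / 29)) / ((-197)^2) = -14094 / 3764473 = -0.00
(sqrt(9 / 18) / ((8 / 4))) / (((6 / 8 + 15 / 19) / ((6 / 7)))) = 0.20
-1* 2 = -2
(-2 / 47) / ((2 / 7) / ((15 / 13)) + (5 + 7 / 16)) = -3360 / 448897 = -0.01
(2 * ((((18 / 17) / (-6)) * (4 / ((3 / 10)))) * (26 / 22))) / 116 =-0.05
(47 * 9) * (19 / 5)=8037 / 5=1607.40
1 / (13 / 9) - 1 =-4 / 13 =-0.31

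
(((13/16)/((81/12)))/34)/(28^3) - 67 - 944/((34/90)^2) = -9155915951395/1370331648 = -6681.53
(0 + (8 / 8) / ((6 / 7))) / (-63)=-1 / 54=-0.02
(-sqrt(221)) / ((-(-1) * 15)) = -sqrt(221) / 15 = -0.99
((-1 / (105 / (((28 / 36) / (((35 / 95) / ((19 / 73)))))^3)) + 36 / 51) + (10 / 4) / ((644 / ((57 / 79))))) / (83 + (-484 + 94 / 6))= -5203099634507083 / 2835409713284907360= -0.00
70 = 70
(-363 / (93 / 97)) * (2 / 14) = -11737 / 217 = -54.09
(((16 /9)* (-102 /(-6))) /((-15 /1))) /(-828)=68 /27945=0.00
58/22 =29/11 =2.64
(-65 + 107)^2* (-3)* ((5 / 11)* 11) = -26460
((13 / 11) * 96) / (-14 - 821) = -1248 / 9185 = -0.14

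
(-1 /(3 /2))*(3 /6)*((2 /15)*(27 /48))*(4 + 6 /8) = -19 /160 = -0.12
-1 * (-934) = 934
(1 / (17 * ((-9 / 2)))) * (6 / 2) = -2 / 51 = -0.04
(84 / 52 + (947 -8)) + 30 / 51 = 208006 / 221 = 941.20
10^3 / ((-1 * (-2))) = 500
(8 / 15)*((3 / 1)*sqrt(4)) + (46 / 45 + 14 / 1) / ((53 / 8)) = 2608 / 477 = 5.47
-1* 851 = -851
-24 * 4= -96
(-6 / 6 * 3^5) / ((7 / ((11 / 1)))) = -2673 / 7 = -381.86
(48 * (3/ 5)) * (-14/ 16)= -126/ 5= -25.20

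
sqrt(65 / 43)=sqrt(2795) / 43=1.23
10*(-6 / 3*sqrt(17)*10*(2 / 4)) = -100*sqrt(17) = -412.31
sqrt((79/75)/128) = sqrt(474)/240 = 0.09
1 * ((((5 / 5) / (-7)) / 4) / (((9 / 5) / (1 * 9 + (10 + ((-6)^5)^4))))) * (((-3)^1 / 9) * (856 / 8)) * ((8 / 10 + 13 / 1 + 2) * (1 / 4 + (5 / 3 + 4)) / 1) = 241875112198360589.53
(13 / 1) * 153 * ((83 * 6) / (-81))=-36686 / 3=-12228.67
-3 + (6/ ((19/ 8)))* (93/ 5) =4179/ 95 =43.99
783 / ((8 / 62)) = 24273 / 4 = 6068.25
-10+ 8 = -2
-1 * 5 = -5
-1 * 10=-10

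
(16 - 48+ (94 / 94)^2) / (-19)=31 / 19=1.63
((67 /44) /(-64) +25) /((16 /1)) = 70333 /45056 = 1.56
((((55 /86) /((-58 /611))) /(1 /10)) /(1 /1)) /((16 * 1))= -168025 /39904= -4.21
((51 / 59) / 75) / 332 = 17 / 489700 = 0.00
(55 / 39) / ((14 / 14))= 55 / 39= 1.41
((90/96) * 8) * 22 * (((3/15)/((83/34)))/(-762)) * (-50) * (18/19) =168300/200279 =0.84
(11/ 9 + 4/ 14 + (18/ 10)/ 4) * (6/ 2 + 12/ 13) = 41939/ 5460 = 7.68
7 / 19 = 0.37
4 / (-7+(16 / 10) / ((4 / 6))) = -20 / 23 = -0.87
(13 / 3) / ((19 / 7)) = 91 / 57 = 1.60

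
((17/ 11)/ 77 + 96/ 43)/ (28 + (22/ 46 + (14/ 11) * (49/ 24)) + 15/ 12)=5660967/ 81238696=0.07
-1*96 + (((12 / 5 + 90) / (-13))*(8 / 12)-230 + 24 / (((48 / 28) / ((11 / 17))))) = -355456 / 1105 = -321.68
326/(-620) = -0.53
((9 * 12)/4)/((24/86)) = 387/4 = 96.75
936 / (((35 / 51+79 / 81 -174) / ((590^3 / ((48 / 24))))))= -13235362124400 / 23731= -557724584.91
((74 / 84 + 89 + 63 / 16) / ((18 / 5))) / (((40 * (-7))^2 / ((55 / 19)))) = 346753 / 360364032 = 0.00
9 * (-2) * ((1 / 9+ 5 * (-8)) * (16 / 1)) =11488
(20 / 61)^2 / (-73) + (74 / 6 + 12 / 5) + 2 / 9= 182791009 / 12223485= 14.95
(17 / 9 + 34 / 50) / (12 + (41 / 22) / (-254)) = 3229864 / 15078375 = 0.21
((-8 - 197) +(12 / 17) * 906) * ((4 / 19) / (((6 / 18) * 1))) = 88644 / 323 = 274.44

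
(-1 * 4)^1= -4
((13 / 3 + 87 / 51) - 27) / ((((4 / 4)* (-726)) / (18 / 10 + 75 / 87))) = 206317 / 2684385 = 0.08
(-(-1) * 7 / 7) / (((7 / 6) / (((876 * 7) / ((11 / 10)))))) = 52560 / 11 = 4778.18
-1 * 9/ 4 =-9/ 4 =-2.25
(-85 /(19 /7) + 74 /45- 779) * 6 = -1382828 /285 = -4852.03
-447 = -447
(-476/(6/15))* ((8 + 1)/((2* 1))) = -5355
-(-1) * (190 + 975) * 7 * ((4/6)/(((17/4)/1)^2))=260960/867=300.99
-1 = -1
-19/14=-1.36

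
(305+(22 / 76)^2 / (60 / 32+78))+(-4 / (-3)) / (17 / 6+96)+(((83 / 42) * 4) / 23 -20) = 6284620019747 / 22023616167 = 285.36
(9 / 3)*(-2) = -6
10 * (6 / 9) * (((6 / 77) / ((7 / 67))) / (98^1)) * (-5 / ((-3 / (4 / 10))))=2680 / 79233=0.03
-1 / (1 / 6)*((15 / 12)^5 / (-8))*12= 28125 / 1024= 27.47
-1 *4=-4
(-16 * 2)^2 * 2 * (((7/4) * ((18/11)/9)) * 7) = 50176/11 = 4561.45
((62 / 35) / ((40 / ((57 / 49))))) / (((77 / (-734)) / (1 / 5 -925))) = 1499306568 / 3301375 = 454.15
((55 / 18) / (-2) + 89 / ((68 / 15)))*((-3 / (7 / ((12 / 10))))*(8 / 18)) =-4432 / 1071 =-4.14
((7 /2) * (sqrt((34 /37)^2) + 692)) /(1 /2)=4850.43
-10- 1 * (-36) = 26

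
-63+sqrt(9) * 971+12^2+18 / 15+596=17956 / 5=3591.20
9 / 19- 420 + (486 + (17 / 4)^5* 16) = 27058115 / 1216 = 22251.74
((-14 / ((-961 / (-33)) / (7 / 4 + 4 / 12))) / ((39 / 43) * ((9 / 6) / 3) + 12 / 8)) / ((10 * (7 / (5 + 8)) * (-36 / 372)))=30745 / 31248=0.98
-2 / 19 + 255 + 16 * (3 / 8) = 4957 / 19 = 260.89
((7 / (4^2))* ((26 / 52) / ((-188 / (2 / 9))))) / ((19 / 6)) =-7 / 85728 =-0.00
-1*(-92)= 92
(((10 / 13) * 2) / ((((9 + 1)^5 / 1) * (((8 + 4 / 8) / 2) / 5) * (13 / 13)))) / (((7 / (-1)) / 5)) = -1 / 77350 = -0.00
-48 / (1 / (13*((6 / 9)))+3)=-416 / 27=-15.41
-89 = -89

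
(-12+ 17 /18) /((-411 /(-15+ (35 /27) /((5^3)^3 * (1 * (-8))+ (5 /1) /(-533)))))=-67120523849032 /166350965724873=-0.40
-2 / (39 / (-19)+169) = -19 / 1586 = -0.01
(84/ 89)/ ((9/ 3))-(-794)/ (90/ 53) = 1873909/ 4005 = 467.89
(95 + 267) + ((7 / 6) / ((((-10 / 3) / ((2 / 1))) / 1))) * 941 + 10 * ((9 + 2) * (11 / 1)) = 9133 / 10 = 913.30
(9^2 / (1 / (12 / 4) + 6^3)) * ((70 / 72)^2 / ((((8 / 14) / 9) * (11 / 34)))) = 3935925 / 228448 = 17.23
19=19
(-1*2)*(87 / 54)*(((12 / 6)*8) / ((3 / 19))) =-8816 / 27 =-326.52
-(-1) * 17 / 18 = 17 / 18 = 0.94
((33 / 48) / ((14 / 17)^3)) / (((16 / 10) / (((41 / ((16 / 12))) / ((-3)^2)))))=11078815 / 4214784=2.63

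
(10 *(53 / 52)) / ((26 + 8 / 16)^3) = 20 / 36517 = 0.00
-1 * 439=-439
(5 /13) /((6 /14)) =35 /39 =0.90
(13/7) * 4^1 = 52/7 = 7.43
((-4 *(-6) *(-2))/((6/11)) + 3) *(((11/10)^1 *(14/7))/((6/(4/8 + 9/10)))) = -1309/30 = -43.63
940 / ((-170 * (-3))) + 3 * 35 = 5449 / 51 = 106.84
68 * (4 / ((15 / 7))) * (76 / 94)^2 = 2749376 / 33135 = 82.97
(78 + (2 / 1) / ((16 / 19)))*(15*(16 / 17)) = 19290 / 17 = 1134.71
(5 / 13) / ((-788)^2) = 5 / 8072272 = 0.00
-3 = -3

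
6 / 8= 3 / 4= 0.75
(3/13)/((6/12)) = 6/13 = 0.46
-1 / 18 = -0.06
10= 10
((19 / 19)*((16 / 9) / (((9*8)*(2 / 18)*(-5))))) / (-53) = 2 / 2385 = 0.00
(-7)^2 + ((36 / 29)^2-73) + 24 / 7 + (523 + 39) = 3196462 / 5887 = 542.97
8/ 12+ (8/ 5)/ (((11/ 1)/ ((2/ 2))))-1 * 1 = -31/ 165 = -0.19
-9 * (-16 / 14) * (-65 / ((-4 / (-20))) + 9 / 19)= -443952 / 133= -3337.98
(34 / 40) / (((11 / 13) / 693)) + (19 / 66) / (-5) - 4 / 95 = 8728471 / 12540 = 696.05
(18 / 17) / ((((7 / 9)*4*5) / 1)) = 0.07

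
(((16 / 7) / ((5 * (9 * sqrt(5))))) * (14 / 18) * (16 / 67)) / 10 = 128 * sqrt(5) / 678375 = 0.00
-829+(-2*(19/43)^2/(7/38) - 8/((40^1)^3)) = -86057476943/103544000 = -831.12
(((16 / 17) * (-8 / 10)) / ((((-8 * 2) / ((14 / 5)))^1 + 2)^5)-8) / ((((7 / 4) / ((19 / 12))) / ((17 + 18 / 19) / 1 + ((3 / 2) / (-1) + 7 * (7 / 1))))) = -104638711977 / 220919335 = -473.65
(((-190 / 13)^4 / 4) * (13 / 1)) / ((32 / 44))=895956875 / 4394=203904.61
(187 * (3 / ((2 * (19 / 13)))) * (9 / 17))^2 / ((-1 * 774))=-1656369 / 124184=-13.34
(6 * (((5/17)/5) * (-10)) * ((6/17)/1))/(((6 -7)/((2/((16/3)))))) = 135/289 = 0.47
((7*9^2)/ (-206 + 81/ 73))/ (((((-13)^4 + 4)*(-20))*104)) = 41391/ 888673146400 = 0.00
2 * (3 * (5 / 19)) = 30 / 19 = 1.58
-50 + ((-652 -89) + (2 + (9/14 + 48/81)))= -297775/378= -787.76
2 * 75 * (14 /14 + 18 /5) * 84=57960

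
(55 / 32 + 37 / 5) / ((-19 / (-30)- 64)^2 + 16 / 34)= 1116135 / 491534536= 0.00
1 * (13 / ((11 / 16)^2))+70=11798 / 121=97.50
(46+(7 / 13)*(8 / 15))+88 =26186 / 195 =134.29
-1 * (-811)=811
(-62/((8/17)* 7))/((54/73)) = -38471/1512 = -25.44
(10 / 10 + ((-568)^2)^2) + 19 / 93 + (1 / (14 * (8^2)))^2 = 7771275594693345373 / 74661888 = 104086245377.20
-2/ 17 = -0.12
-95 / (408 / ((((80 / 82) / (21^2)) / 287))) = -475 / 264651597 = -0.00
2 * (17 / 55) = 34 / 55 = 0.62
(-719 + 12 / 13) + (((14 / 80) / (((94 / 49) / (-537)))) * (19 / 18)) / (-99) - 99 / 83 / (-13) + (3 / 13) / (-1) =-1729556795303 / 2409881760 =-717.69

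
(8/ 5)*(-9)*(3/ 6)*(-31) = 1116/ 5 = 223.20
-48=-48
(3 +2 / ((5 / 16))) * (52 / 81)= 2444 / 405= 6.03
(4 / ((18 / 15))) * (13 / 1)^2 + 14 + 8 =1756 / 3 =585.33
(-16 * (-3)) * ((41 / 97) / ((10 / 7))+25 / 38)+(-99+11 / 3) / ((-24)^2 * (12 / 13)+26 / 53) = 45.60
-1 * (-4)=4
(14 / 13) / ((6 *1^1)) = 0.18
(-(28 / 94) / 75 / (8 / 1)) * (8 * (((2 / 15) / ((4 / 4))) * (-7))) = 196 / 52875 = 0.00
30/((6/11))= 55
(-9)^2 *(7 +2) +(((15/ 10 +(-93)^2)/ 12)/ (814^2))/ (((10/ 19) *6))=231855701893/ 318046080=729.00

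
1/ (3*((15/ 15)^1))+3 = 10/ 3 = 3.33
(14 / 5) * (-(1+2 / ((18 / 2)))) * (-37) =126.62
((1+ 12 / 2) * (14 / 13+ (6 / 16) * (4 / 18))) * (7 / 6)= 8869 / 936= 9.48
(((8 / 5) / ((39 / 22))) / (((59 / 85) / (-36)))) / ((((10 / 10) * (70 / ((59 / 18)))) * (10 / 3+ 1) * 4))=-748 / 5915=-0.13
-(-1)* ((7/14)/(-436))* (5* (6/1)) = -15/436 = -0.03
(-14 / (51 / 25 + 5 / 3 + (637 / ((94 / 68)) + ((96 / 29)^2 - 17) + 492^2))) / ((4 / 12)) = -124510050 / 718963935931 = -0.00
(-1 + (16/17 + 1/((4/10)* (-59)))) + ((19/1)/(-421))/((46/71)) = -1659348/9712049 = -0.17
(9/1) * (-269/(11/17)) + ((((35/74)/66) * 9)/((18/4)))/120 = -219284489/58608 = -3741.55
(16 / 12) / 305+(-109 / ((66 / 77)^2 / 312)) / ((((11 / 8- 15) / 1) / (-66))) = -205164956 / 915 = -224224.00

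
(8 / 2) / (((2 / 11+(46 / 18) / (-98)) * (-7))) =-5544 / 1511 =-3.67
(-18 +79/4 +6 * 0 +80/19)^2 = 205209/5776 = 35.53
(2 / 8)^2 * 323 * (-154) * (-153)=3805263 / 8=475657.88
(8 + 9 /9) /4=9 /4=2.25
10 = 10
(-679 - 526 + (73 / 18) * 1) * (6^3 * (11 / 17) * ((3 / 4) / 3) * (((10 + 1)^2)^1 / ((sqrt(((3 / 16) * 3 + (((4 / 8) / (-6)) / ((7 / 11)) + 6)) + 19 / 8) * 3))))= -570324.09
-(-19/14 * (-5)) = -95/14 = -6.79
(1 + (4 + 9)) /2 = 7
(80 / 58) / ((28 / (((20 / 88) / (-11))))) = -25 / 24563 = -0.00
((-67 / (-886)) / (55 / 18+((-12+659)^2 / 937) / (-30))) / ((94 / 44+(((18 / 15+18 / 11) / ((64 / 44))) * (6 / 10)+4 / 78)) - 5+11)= -30298714875 / 44377650516962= -0.00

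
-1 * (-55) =55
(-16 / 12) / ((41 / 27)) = -36 / 41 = -0.88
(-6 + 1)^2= 25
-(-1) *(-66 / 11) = -6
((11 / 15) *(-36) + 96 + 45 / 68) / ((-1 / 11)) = -262779 / 340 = -772.88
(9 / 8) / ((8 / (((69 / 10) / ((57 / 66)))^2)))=5184729 / 577600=8.98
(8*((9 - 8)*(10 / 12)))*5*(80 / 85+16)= 9600 / 17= 564.71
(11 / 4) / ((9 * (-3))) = -0.10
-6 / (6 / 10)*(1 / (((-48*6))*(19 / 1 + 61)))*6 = 1 / 384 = 0.00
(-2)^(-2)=1 / 4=0.25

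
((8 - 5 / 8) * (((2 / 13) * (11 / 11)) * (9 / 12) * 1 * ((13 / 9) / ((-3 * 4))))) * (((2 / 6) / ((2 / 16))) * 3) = -59 / 72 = -0.82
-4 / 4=-1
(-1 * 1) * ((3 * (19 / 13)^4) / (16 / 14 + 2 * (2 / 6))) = -7.56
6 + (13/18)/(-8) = 851/144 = 5.91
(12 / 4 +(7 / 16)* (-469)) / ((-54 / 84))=22645 / 72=314.51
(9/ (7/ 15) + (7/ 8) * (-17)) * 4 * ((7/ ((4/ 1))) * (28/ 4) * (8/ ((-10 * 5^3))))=-1729/ 1250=-1.38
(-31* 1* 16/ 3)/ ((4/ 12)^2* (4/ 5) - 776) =1860/ 8729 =0.21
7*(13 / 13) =7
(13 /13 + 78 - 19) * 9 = 540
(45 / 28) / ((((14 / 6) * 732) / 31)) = 1395 / 47824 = 0.03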